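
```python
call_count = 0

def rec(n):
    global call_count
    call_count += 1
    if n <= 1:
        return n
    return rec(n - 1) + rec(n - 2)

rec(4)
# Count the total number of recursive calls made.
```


rec(4) calls rec(3) and rec(2); each non-base call branches into two more.
Let C(k) = total number of calls made by rec(k), including the call to rec(k) itself.
Base cases: C(0) = 1, C(1) = 1
Recurrence: C(k) = 1 + C(k-1) + C(k-2)
  C(2) = 1 + C(1) + C(0) = 1 + 1 + 1 = 3
  C(3) = 1 + C(2) + C(1) = 1 + 3 + 1 = 5
  C(4) = 1 + C(3) + C(2) = 1 + 5 + 3 = 9
Total calls = C(4) = 9


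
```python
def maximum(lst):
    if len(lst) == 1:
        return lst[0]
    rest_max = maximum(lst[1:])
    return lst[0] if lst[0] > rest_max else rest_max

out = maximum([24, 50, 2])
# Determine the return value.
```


maximum([24, 50, 2])
= compare 24 with maximum([50, 2])
= compare 50 with maximum([2])
Base: maximum([2]) = 2
compare 50 with 2: max = 50
compare 24 with 50: max = 50
= 50


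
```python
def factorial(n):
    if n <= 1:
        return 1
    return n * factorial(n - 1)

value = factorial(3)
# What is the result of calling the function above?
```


factorial(3)
= 3 * factorial(2)
= 3 * 2 * factorial(1)
= 3 * 2 * 1
= 6


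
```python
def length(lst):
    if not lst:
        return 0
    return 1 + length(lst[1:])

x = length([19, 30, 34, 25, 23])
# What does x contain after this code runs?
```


length([19, 30, 34, 25, 23])
= 1 + length([30, 34, 25, 23])
= 1 + 1 + length([34, 25, 23])
= 1 + 1 + 1 + length([25, 23])
= 1 + 1 + 1 + 1 + length([23])
= 1 + 1 + 1 + 1 + 1 + length([])
= 1 + 1 + 1 + 1 + 1 + 0
= 5


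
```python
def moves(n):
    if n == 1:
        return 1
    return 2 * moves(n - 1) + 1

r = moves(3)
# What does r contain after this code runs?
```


moves(3)
= 2 * moves(2) + 1
= 2 * (2 * moves(1) + 1) + 1
Now compute bottom-up:
moves(1) = 1
moves(2) = 2 * 1 + 1 = 3
moves(3) = 2 * 3 + 1 = 7
= 7


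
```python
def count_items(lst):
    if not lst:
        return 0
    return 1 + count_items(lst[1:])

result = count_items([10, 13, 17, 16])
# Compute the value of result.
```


count_items([10, 13, 17, 16])
= 1 + count_items([13, 17, 16])
= 1 + 1 + count_items([17, 16])
= 1 + 1 + 1 + count_items([16])
= 1 + 1 + 1 + 1 + count_items([])
= 1 + 1 + 1 + 1 + 0
= 4


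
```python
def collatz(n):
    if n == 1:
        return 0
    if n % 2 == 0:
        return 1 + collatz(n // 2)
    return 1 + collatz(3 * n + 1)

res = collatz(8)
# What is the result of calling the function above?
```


collatz(8)
8 is even -> collatz(4)
4 is even -> collatz(2)
2 is even -> collatz(1)
Reached 1 after 3 steps
= 3


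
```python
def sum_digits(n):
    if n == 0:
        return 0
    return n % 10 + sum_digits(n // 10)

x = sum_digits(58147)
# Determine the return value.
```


sum_digits(58147)
= 7 + sum_digits(5814)
= 7 + 4 + sum_digits(581)
= 7 + 4 + 1 + sum_digits(58)
= 7 + 4 + 1 + 8 + sum_digits(5)
= 7 + 4 + 1 + 8 + 5 + sum_digits(0)
= 7 + 4 + 1 + 8 + 5 + 0
= 25


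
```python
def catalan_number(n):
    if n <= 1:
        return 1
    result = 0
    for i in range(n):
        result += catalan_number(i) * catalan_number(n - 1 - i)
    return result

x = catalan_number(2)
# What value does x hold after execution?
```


catalan_number(2)
= sum of catalan_number(i) * catalan_number(2-1-i) for i in 0..1
  catalan_number(0)*catalan_number(1) = 1*1 = 1
  catalan_number(1)*catalan_number(0) = 1*1 = 1
= 1 + 1
= 2


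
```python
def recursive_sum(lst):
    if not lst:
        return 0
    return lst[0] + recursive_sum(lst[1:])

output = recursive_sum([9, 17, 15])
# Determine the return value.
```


recursive_sum([9, 17, 15])
= 9 + recursive_sum([17, 15])
= 9 + 17 + recursive_sum([15])
= 9 + 17 + 15 + recursive_sum([])
= 9 + 17 + 15 + 0
= 41


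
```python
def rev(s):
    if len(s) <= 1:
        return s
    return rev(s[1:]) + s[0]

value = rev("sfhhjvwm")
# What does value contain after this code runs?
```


rev("sfhhjvwm")
= rev("fhhjvwm") + "s"
= rev("hhjvwm") + "f" + "s"
= rev("hjvwm") + "h" + "f" + "s"
= rev("jvwm") + "h" + "h" + "f" + "s"
= rev("vwm") + "j" + "h" + "h" + "f" + "s"
= rev("wm") + "v" + "j" + "h" + "h" + "f" + "s"
= rev("m") + "w" + "v" + "j" + "h" + "h" + "f" + "s"
= "m" + "w" + "v" + "j" + "h" + "h" + "f" + "s"
= "mwvjhhfs"


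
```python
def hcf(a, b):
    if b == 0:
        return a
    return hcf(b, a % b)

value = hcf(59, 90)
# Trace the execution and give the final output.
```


hcf(59, 90)
= hcf(90, 59 % 90) = hcf(90, 59)
= hcf(59, 90 % 59) = hcf(59, 31)
= hcf(31, 59 % 31) = hcf(31, 28)
= hcf(28, 31 % 28) = hcf(28, 3)
= hcf(3, 28 % 3) = hcf(3, 1)
= hcf(1, 3 % 1) = hcf(1, 0)
b == 0, return a = 1


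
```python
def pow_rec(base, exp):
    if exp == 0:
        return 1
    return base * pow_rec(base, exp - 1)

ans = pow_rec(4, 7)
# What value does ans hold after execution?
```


pow_rec(4, 7)
= 4 * pow_rec(4, 6)
= 4 * 4 * pow_rec(4, 5)
= 4 * 4 * 4 * pow_rec(4, 4)
= 4 * 4 * 4 * 4 * pow_rec(4, 3)
= 4 * 4 * 4 * 4 * 4 * pow_rec(4, 2)
= 4 * 4 * 4 * 4 * 4 * 4 * pow_rec(4, 1)
= 4 * 4 * 4 * 4 * 4 * 4 * 4 * pow_rec(4, 0)
= 4 * 4 * 4 * 4 * 4 * 4 * 4 * 1
= 16384


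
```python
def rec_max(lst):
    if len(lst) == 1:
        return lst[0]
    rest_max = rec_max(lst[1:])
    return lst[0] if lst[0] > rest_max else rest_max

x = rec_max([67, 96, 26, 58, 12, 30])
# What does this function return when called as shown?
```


rec_max([67, 96, 26, 58, 12, 30])
= compare 67 with rec_max([96, 26, 58, 12, 30])
= compare 96 with rec_max([26, 58, 12, 30])
= compare 26 with rec_max([58, 12, 30])
= compare 58 with rec_max([12, 30])
= compare 12 with rec_max([30])
Base: rec_max([30]) = 30
compare 12 with 30: max = 30
compare 58 with 30: max = 58
compare 26 with 58: max = 58
compare 96 with 58: max = 96
compare 67 with 96: max = 96
= 96


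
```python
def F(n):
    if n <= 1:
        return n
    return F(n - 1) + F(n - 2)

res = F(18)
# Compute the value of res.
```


F(18)
= F(17) + F(16)
= (F(16) + F(15)) + F(16)
Computing bottom-up: F(0)=0, F(1)=1, F(2)=1, F(3)=2, F(4)=3, F(5)=5, F(6)=8, F(7)=13, F(8)=21, F(9)=34, F(10)=55, F(11)=89, F(12)=144, F(13)=233, F(14)=377, F(15)=610, F(16)=987, F(17)=1597, F(18)=2584
= 2584


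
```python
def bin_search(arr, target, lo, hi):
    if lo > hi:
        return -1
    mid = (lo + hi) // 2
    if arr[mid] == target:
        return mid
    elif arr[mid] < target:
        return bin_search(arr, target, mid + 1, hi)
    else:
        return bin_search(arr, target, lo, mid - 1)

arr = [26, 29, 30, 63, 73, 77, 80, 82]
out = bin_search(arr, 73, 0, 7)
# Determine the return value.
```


bin_search(arr, 73, 0, 7)
lo=0, hi=7, mid=3, arr[mid]=63
63 < 73, search right half
lo=4, hi=7, mid=5, arr[mid]=77
77 > 73, search left half
lo=4, hi=4, mid=4, arr[mid]=73
arr[4] == 73, found at index 4
= 4


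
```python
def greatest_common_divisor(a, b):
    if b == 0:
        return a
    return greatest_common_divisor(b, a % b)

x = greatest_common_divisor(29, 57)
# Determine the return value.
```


greatest_common_divisor(29, 57)
= greatest_common_divisor(57, 29 % 57) = greatest_common_divisor(57, 29)
= greatest_common_divisor(29, 57 % 29) = greatest_common_divisor(29, 28)
= greatest_common_divisor(28, 29 % 28) = greatest_common_divisor(28, 1)
= greatest_common_divisor(1, 28 % 1) = greatest_common_divisor(1, 0)
b == 0, return a = 1


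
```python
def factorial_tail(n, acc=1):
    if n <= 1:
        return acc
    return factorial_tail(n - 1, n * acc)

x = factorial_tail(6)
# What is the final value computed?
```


factorial_tail(6, 1)
= factorial_tail(5, 6 * 1) = factorial_tail(5, 6)
= factorial_tail(4, 5 * 6) = factorial_tail(4, 30)
= factorial_tail(3, 4 * 30) = factorial_tail(3, 120)
= factorial_tail(2, 3 * 120) = factorial_tail(2, 360)
= factorial_tail(1, 2 * 360) = factorial_tail(1, 720)
n <= 1, return acc = 720


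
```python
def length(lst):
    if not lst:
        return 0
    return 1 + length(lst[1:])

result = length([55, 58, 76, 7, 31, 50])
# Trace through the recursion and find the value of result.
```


length([55, 58, 76, 7, 31, 50])
= 1 + length([58, 76, 7, 31, 50])
= 1 + 1 + length([76, 7, 31, 50])
= 1 + 1 + 1 + length([7, 31, 50])
= 1 + 1 + 1 + 1 + length([31, 50])
= 1 + 1 + 1 + 1 + 1 + length([50])
= 1 + 1 + 1 + 1 + 1 + 1 + length([])
= 1 + 1 + 1 + 1 + 1 + 1 + 0
= 6


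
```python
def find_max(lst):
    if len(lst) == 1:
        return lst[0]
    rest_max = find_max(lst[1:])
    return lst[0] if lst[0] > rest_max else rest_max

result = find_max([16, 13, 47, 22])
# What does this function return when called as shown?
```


find_max([16, 13, 47, 22])
= compare 16 with find_max([13, 47, 22])
= compare 13 with find_max([47, 22])
= compare 47 with find_max([22])
Base: find_max([22]) = 22
compare 47 with 22: max = 47
compare 13 with 47: max = 47
compare 16 with 47: max = 47
= 47


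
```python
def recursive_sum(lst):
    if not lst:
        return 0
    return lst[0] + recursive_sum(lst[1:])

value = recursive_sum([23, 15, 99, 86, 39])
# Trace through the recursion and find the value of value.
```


recursive_sum([23, 15, 99, 86, 39])
= 23 + recursive_sum([15, 99, 86, 39])
= 23 + 15 + recursive_sum([99, 86, 39])
= 23 + 15 + 99 + recursive_sum([86, 39])
= 23 + 15 + 99 + 86 + recursive_sum([39])
= 23 + 15 + 99 + 86 + 39 + recursive_sum([])
= 23 + 15 + 99 + 86 + 39 + 0
= 262


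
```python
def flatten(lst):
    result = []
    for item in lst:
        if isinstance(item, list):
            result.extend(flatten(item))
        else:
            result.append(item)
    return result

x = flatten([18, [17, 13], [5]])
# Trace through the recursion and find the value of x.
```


flatten([18, [17, 13], [5]])
Processing each element:
  18 is not a list -> append 18
  [17, 13] is a list -> flatten recursively -> [17, 13]
  [5] is a list -> flatten recursively -> [5]
= [18, 17, 13, 5]


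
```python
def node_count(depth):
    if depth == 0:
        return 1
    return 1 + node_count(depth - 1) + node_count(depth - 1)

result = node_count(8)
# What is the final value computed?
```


node_count(8)
= 1 + node_count(7) + node_count(7)
= 1 + 2 * node_count(7)
node_count(k) = 2^(k+1) - 1
node_count(0) = 1
node_count(1) = 3
node_count(2) = 7
node_count(3) = 15
node_count(4) = 31
node_count(8) = 2^9 - 1 = 511


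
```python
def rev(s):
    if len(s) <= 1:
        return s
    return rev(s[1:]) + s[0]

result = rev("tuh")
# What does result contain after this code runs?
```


rev("tuh")
= rev("uh") + "t"
= rev("h") + "u" + "t"
= "h" + "u" + "t"
= "hut"


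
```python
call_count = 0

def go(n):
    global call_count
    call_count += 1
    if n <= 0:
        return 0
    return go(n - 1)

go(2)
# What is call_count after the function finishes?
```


go(2) calls go(1) calls ... calls go(0)
Total calls: 2 + 1 (for base case) = 3


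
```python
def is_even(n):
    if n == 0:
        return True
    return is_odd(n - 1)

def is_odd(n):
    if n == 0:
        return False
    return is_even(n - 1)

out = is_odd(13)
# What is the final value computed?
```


is_odd(13)
= is_even(12)
= is_odd(11)
= is_even(10)
= is_odd(9)
= is_even(8)
= is_odd(7)
= is_even(6)
= is_odd(5)
= is_even(4)
= is_odd(3)
= is_even(2)
= is_odd(1)
= is_even(0)
n == 0: return True
= True


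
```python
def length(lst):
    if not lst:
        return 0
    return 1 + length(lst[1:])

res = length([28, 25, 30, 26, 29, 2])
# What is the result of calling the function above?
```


length([28, 25, 30, 26, 29, 2])
= 1 + length([25, 30, 26, 29, 2])
= 1 + 1 + length([30, 26, 29, 2])
= 1 + 1 + 1 + length([26, 29, 2])
= 1 + 1 + 1 + 1 + length([29, 2])
= 1 + 1 + 1 + 1 + 1 + length([2])
= 1 + 1 + 1 + 1 + 1 + 1 + length([])
= 1 + 1 + 1 + 1 + 1 + 1 + 0
= 6


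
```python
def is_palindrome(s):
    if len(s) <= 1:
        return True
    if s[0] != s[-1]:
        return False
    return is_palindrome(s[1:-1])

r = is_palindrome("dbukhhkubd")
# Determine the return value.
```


is_palindrome("dbukhhkubd")
"dbukhhkubd": s[0]='d' == s[-1]='d' -> is_palindrome("bukhhkub")
"bukhhkub": s[0]='b' == s[-1]='b' -> is_palindrome("ukhhku")
"ukhhku": s[0]='u' == s[-1]='u' -> is_palindrome("khhk")
"khhk": s[0]='k' == s[-1]='k' -> is_palindrome("hh")
"hh": s[0]='h' == s[-1]='h' -> is_palindrome("")
"": len <= 1 -> True
= True


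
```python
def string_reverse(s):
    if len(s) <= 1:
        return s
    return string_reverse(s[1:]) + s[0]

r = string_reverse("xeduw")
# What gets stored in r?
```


string_reverse("xeduw")
= string_reverse("eduw") + "x"
= string_reverse("duw") + "e" + "x"
= string_reverse("uw") + "d" + "e" + "x"
= string_reverse("w") + "u" + "d" + "e" + "x"
= "w" + "u" + "d" + "e" + "x"
= "wudex"


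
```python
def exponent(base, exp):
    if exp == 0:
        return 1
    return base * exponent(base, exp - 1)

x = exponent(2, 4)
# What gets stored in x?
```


exponent(2, 4)
= 2 * exponent(2, 3)
= 2 * 2 * exponent(2, 2)
= 2 * 2 * 2 * exponent(2, 1)
= 2 * 2 * 2 * 2 * exponent(2, 0)
= 2 * 2 * 2 * 2 * 1
= 16


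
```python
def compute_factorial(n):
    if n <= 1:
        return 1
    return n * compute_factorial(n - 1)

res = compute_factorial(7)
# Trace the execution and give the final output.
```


compute_factorial(7)
= 7 * compute_factorial(6)
= 7 * 6 * compute_factorial(5)
= 7 * 6 * 5 * compute_factorial(4)
= 7 * 6 * 5 * 4 * compute_factorial(3)
= 7 * 6 * 5 * 4 * 3 * compute_factorial(2)
= 7 * 6 * 5 * 4 * 3 * 2 * compute_factorial(1)
= 7 * 6 * 5 * 4 * 3 * 2 * 1
= 5040


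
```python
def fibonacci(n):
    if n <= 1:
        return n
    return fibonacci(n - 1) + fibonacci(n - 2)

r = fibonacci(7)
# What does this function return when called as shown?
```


fibonacci(7)
= fibonacci(6) + fibonacci(5)
= (fibonacci(5) + fibonacci(4)) + fibonacci(5)
Computing bottom-up: fibonacci(0)=0, fibonacci(1)=1, fibonacci(2)=1, fibonacci(3)=2, fibonacci(4)=3, fibonacci(5)=5, fibonacci(6)=8, fibonacci(7)=13
= 13


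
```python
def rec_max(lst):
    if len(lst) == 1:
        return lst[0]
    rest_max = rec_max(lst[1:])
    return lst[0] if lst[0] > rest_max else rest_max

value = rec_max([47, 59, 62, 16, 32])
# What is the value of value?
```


rec_max([47, 59, 62, 16, 32])
= compare 47 with rec_max([59, 62, 16, 32])
= compare 59 with rec_max([62, 16, 32])
= compare 62 with rec_max([16, 32])
= compare 16 with rec_max([32])
Base: rec_max([32]) = 32
compare 16 with 32: max = 32
compare 62 with 32: max = 62
compare 59 with 62: max = 62
compare 47 with 62: max = 62
= 62


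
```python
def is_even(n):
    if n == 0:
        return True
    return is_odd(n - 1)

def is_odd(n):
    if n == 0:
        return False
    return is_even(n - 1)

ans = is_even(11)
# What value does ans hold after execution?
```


is_even(11)
= is_odd(10)
= is_even(9)
= is_odd(8)
= is_even(7)
= is_odd(6)
= is_even(5)
= is_odd(4)
= is_even(3)
= is_odd(2)
= is_even(1)
= is_odd(0)
n == 0: return False
= False


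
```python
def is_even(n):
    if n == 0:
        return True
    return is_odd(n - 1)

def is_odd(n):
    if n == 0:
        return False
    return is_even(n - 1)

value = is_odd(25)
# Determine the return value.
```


is_odd(25)
= is_even(24)
= is_odd(23)
= is_even(22)
= is_odd(21)
= is_even(20)
= is_odd(19)
= is_even(18)
= is_odd(17)
= is_even(16)
= is_odd(15)
= is_even(14)
= is_odd(13)
= is_even(12)
= is_odd(11)
= is_even(10)
= is_odd(9)
= is_even(8)
= is_odd(7)
= is_even(6)
= is_odd(5)
= is_even(4)
= is_odd(3)
= is_even(2)
= is_odd(1)
= is_even(0)
n == 0: return True
= True


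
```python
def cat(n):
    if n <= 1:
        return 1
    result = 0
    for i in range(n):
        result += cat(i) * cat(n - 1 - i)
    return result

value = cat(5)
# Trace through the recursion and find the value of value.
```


cat(5)
= sum of cat(i) * cat(5-1-i) for i in 0..4
First compute sub-values bottom-up:
  cat(0) = 1, cat(1) = 1
  cat(2) = 1*1 + 1*1 = 2
  cat(3) = 1*2 + 1*1 + 2*1 = 5
  cat(4) = 1*5 + 1*2 + 2*1 + 5*1 = 14
Now cat(5):
  cat(0)*cat(4) = 1*14 = 14
  cat(1)*cat(3) = 1*5 = 5
  cat(2)*cat(2) = 2*2 = 4
  cat(3)*cat(1) = 5*1 = 5
  cat(4)*cat(0) = 14*1 = 14
= 14 + 5 + 4 + 5 + 14
= 42


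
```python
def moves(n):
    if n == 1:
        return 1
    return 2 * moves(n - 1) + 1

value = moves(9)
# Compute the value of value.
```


moves(9)
= 2 * moves(8) + 1
= 2 * (2 * moves(7) + 1) + 1
= 2 * (2 * (2 * moves(6) + 1) + 1) + 1
= 2 * (2 * (2 * (2 * moves(5) + 1) + 1) + 1) + 1
= 2 * (2 * (2 * (2 * (2 * moves(4) + 1) + 1) + 1) + 1) + 1
= 2 * (2 * (2 * (2 * (2 * (2 * moves(3) + 1) + 1) + 1) + 1) + 1) + 1
= 2 * (2 * (2 * (2 * (2 * (2 * (2 * moves(2) + 1) + 1) + 1) + 1) + 1) + 1) + 1
= 2 * (2 * (2 * (2 * (2 * (2 * (2 * (2 * moves(1) + 1) + 1) + 1) + 1) + 1) + 1) + 1) + 1
Now compute bottom-up:
moves(1) = 1
moves(2) = 2 * 1 + 1 = 3
moves(3) = 2 * 3 + 1 = 7
moves(4) = 2 * 7 + 1 = 15
moves(5) = 2 * 15 + 1 = 31
moves(6) = 2 * 31 + 1 = 63
moves(7) = 2 * 63 + 1 = 127
moves(8) = 2 * 127 + 1 = 255
moves(9) = 2 * 255 + 1 = 511
= 511


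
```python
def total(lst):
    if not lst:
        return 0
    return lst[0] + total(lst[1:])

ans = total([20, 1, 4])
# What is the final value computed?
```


total([20, 1, 4])
= 20 + total([1, 4])
= 20 + 1 + total([4])
= 20 + 1 + 4 + total([])
= 20 + 1 + 4 + 0
= 25


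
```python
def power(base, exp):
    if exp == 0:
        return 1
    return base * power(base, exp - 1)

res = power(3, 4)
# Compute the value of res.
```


power(3, 4)
= 3 * power(3, 3)
= 3 * 3 * power(3, 2)
= 3 * 3 * 3 * power(3, 1)
= 3 * 3 * 3 * 3 * power(3, 0)
= 3 * 3 * 3 * 3 * 1
= 81


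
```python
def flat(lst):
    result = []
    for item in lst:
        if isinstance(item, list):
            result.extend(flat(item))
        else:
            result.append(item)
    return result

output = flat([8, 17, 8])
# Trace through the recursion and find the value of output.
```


flat([8, 17, 8])
Processing each element:
  8 is not a list -> append 8
  17 is not a list -> append 17
  8 is not a list -> append 8
= [8, 17, 8]


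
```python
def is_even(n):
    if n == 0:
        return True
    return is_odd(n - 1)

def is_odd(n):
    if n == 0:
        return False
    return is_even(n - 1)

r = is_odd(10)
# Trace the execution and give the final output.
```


is_odd(10)
= is_even(9)
= is_odd(8)
= is_even(7)
= is_odd(6)
= is_even(5)
= is_odd(4)
= is_even(3)
= is_odd(2)
= is_even(1)
= is_odd(0)
n == 0: return False
= False


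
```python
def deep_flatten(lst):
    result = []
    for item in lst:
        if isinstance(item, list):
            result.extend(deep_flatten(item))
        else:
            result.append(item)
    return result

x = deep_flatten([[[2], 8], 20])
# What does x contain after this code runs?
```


deep_flatten([[[2], 8], 20])
Processing each element:
  [[2], 8] is a list -> deep_flatten recursively -> [2, 8]
  20 is not a list -> append 20
= [2, 8, 20]


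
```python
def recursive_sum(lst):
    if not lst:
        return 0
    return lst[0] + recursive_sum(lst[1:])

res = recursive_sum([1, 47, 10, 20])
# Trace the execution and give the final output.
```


recursive_sum([1, 47, 10, 20])
= 1 + recursive_sum([47, 10, 20])
= 1 + 47 + recursive_sum([10, 20])
= 1 + 47 + 10 + recursive_sum([20])
= 1 + 47 + 10 + 20 + recursive_sum([])
= 1 + 47 + 10 + 20 + 0
= 78


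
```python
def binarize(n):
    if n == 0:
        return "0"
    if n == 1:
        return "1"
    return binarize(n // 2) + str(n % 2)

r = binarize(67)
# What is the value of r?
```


binarize(67)
= binarize(33) + "1"
= binarize(16) + "1" + "1"
= binarize(8) + "0" + "1" + "1"
= binarize(4) + "0" + "0" + "1" + "1"
= binarize(2) + "0" + "0" + "0" + "1" + "1"
= binarize(1) + "0" + "0" + "0" + "0" + "1" + "1"
= "1" + "0" + "0" + "0" + "0" + "1" + "1"
= "1000011"


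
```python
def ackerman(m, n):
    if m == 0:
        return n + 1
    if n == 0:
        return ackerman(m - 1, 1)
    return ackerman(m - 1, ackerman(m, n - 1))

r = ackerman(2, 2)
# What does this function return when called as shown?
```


ackerman(2, 2)
= ackerman(1, ackerman(2, 1))
First compute ackerman(2, 1) = 5
= ackerman(1, 5)
= 7


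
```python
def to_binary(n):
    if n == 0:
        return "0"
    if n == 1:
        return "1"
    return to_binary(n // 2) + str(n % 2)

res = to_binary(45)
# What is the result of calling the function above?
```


to_binary(45)
= to_binary(22) + "1"
= to_binary(11) + "0" + "1"
= to_binary(5) + "1" + "0" + "1"
= to_binary(2) + "1" + "1" + "0" + "1"
= to_binary(1) + "0" + "1" + "1" + "0" + "1"
= "1" + "0" + "1" + "1" + "0" + "1"
= "101101"


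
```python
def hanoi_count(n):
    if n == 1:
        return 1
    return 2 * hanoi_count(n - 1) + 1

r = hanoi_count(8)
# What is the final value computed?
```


hanoi_count(8)
= 2 * hanoi_count(7) + 1
= 2 * (2 * hanoi_count(6) + 1) + 1
= 2 * (2 * (2 * hanoi_count(5) + 1) + 1) + 1
= 2 * (2 * (2 * (2 * hanoi_count(4) + 1) + 1) + 1) + 1
= 2 * (2 * (2 * (2 * (2 * hanoi_count(3) + 1) + 1) + 1) + 1) + 1
= 2 * (2 * (2 * (2 * (2 * (2 * hanoi_count(2) + 1) + 1) + 1) + 1) + 1) + 1
= 2 * (2 * (2 * (2 * (2 * (2 * (2 * hanoi_count(1) + 1) + 1) + 1) + 1) + 1) + 1) + 1
Now compute bottom-up:
hanoi_count(1) = 1
hanoi_count(2) = 2 * 1 + 1 = 3
hanoi_count(3) = 2 * 3 + 1 = 7
hanoi_count(4) = 2 * 7 + 1 = 15
hanoi_count(5) = 2 * 15 + 1 = 31
hanoi_count(6) = 2 * 31 + 1 = 63
hanoi_count(7) = 2 * 63 + 1 = 127
hanoi_count(8) = 2 * 127 + 1 = 255
= 255


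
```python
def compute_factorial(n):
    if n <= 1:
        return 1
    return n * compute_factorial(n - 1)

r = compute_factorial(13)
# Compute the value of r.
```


compute_factorial(13)
= 13 * compute_factorial(12)
= 13 * 12 * compute_factorial(11)
= 13 * 12 * 11 * compute_factorial(10)
= 13 * 12 * 11 * 10 * compute_factorial(9)
= 13 * 12 * 11 * 10 * 9 * compute_factorial(8)
= 13 * 12 * 11 * 10 * 9 * 8 * compute_factorial(7)
= 13 * 12 * 11 * 10 * 9 * 8 * 7 * compute_factorial(6)
= 13 * 12 * 11 * 10 * 9 * 8 * 7 * 6 * compute_factorial(5)
= 13 * 12 * 11 * 10 * 9 * 8 * 7 * 6 * 5 * compute_factorial(4)
= 13 * 12 * 11 * 10 * 9 * 8 * 7 * 6 * 5 * 4 * compute_factorial(3)
= 13 * 12 * 11 * 10 * 9 * 8 * 7 * 6 * 5 * 4 * 3 * compute_factorial(2)
= 13 * 12 * 11 * 10 * 9 * 8 * 7 * 6 * 5 * 4 * 3 * 2 * compute_factorial(1)
= 13 * 12 * 11 * 10 * 9 * 8 * 7 * 6 * 5 * 4 * 3 * 2 * 1
= 6227020800


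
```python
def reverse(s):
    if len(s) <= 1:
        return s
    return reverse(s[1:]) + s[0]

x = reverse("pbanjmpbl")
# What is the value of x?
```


reverse("pbanjmpbl")
= reverse("banjmpbl") + "p"
= reverse("anjmpbl") + "b" + "p"
= reverse("njmpbl") + "a" + "b" + "p"
= reverse("jmpbl") + "n" + "a" + "b" + "p"
= reverse("mpbl") + "j" + "n" + "a" + "b" + "p"
= reverse("pbl") + "m" + "j" + "n" + "a" + "b" + "p"
= reverse("bl") + "p" + "m" + "j" + "n" + "a" + "b" + "p"
= reverse("l") + "b" + "p" + "m" + "j" + "n" + "a" + "b" + "p"
= "l" + "b" + "p" + "m" + "j" + "n" + "a" + "b" + "p"
= "lbpmjnabp"


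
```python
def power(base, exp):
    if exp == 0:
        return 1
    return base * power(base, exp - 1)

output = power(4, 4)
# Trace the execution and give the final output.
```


power(4, 4)
= 4 * power(4, 3)
= 4 * 4 * power(4, 2)
= 4 * 4 * 4 * power(4, 1)
= 4 * 4 * 4 * 4 * power(4, 0)
= 4 * 4 * 4 * 4 * 1
= 256


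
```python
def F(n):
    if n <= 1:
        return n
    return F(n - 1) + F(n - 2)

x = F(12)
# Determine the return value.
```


F(12)
= F(11) + F(10)
= (F(10) + F(9)) + F(10)
Computing bottom-up: F(0)=0, F(1)=1, F(2)=1, F(3)=2, F(4)=3, F(5)=5, F(6)=8, F(7)=13, F(8)=21, F(9)=34, F(10)=55, F(11)=89, F(12)=144
= 144


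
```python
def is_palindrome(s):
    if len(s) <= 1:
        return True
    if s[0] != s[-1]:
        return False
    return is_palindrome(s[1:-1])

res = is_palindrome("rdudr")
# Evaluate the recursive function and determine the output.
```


is_palindrome("rdudr")
"rdudr": s[0]='r' == s[-1]='r' -> is_palindrome("dud")
"dud": s[0]='d' == s[-1]='d' -> is_palindrome("u")
"u": len <= 1 -> True
= True


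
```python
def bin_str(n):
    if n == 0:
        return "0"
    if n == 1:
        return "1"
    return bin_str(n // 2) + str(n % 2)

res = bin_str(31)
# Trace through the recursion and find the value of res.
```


bin_str(31)
= bin_str(15) + "1"
= bin_str(7) + "1" + "1"
= bin_str(3) + "1" + "1" + "1"
= bin_str(1) + "1" + "1" + "1" + "1"
= "1" + "1" + "1" + "1" + "1"
= "11111"


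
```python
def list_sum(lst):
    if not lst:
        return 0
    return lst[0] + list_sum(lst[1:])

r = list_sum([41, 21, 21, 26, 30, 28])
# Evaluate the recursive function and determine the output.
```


list_sum([41, 21, 21, 26, 30, 28])
= 41 + list_sum([21, 21, 26, 30, 28])
= 41 + 21 + list_sum([21, 26, 30, 28])
= 41 + 21 + 21 + list_sum([26, 30, 28])
= 41 + 21 + 21 + 26 + list_sum([30, 28])
= 41 + 21 + 21 + 26 + 30 + list_sum([28])
= 41 + 21 + 21 + 26 + 30 + 28 + list_sum([])
= 41 + 21 + 21 + 26 + 30 + 28 + 0
= 167


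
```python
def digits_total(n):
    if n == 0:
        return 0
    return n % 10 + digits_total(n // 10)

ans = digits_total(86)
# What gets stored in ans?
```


digits_total(86)
= 6 + digits_total(8)
= 6 + 8 + digits_total(0)
= 6 + 8 + 0
= 14


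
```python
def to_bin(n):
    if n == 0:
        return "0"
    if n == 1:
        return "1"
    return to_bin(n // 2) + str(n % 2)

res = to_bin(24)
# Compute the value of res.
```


to_bin(24)
= to_bin(12) + "0"
= to_bin(6) + "0" + "0"
= to_bin(3) + "0" + "0" + "0"
= to_bin(1) + "1" + "0" + "0" + "0"
= "1" + "1" + "0" + "0" + "0"
= "11000"


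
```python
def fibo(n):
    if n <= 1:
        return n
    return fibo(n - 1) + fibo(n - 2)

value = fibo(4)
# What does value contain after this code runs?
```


fibo(4)
= fibo(3) + fibo(2)
= (fibo(2) + fibo(1)) + fibo(2)
Computing bottom-up: fibo(0)=0, fibo(1)=1, fibo(2)=1, fibo(3)=2, fibo(4)=3
= 3


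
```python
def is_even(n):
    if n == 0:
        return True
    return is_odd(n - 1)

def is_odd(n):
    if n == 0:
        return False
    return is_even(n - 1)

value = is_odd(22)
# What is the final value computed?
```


is_odd(22)
= is_even(21)
= is_odd(20)
= is_even(19)
= is_odd(18)
= is_even(17)
= is_odd(16)
= is_even(15)
= is_odd(14)
= is_even(13)
= is_odd(12)
= is_even(11)
= is_odd(10)
= is_even(9)
= is_odd(8)
= is_even(7)
= is_odd(6)
= is_even(5)
= is_odd(4)
= is_even(3)
= is_odd(2)
= is_even(1)
= is_odd(0)
n == 0: return False
= False


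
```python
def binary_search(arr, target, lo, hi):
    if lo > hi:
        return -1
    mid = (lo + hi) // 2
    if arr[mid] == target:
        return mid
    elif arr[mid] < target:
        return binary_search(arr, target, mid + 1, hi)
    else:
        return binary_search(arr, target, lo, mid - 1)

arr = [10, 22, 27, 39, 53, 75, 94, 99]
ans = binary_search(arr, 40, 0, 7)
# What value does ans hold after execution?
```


binary_search(arr, 40, 0, 7)
lo=0, hi=7, mid=3, arr[mid]=39
39 < 40, search right half
lo=4, hi=7, mid=5, arr[mid]=75
75 > 40, search left half
lo=4, hi=4, mid=4, arr[mid]=53
53 > 40, search left half
lo > hi, target not found, return -1
= -1


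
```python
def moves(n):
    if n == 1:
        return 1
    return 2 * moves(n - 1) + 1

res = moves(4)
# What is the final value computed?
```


moves(4)
= 2 * moves(3) + 1
= 2 * (2 * moves(2) + 1) + 1
= 2 * (2 * (2 * moves(1) + 1) + 1) + 1
Now compute bottom-up:
moves(1) = 1
moves(2) = 2 * 1 + 1 = 3
moves(3) = 2 * 3 + 1 = 7
moves(4) = 2 * 7 + 1 = 15
= 15


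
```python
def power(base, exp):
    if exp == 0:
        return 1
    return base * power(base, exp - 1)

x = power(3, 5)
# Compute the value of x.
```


power(3, 5)
= 3 * power(3, 4)
= 3 * 3 * power(3, 3)
= 3 * 3 * 3 * power(3, 2)
= 3 * 3 * 3 * 3 * power(3, 1)
= 3 * 3 * 3 * 3 * 3 * power(3, 0)
= 3 * 3 * 3 * 3 * 3 * 1
= 243


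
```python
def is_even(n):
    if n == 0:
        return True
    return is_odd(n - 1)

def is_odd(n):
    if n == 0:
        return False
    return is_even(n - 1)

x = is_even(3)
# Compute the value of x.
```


is_even(3)
= is_odd(2)
= is_even(1)
= is_odd(0)
n == 0: return False
= False


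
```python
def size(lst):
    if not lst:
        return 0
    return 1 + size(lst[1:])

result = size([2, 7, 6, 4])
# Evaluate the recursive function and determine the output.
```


size([2, 7, 6, 4])
= 1 + size([7, 6, 4])
= 1 + 1 + size([6, 4])
= 1 + 1 + 1 + size([4])
= 1 + 1 + 1 + 1 + size([])
= 1 + 1 + 1 + 1 + 0
= 4


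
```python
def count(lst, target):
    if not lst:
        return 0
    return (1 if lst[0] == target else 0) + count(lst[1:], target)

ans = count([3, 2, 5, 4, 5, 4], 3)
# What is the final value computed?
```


count([3, 2, 5, 4, 5, 4], 3)
lst[0]=3 == 3: 1 + count([2, 5, 4, 5, 4], 3)
lst[0]=2 != 3: 0 + count([5, 4, 5, 4], 3)
lst[0]=5 != 3: 0 + count([4, 5, 4], 3)
lst[0]=4 != 3: 0 + count([5, 4], 3)
lst[0]=5 != 3: 0 + count([4], 3)
lst[0]=4 != 3: 0 + count([], 3)
= 1


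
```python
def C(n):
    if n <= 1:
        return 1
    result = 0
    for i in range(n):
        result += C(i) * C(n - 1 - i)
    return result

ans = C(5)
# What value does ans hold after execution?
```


C(5)
= sum of C(i) * C(5-1-i) for i in 0..4
First compute sub-values bottom-up:
  C(0) = 1, C(1) = 1
  C(2) = 1*1 + 1*1 = 2
  C(3) = 1*2 + 1*1 + 2*1 = 5
  C(4) = 1*5 + 1*2 + 2*1 + 5*1 = 14
Now C(5):
  C(0)*C(4) = 1*14 = 14
  C(1)*C(3) = 1*5 = 5
  C(2)*C(2) = 2*2 = 4
  C(3)*C(1) = 5*1 = 5
  C(4)*C(0) = 14*1 = 14
= 14 + 5 + 4 + 5 + 14
= 42


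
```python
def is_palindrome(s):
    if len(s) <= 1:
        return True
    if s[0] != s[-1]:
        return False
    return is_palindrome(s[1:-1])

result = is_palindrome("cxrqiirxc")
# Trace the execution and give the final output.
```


is_palindrome("cxrqiirxc")
"cxrqiirxc": s[0]='c' == s[-1]='c' -> is_palindrome("xrqiirx")
"xrqiirx": s[0]='x' == s[-1]='x' -> is_palindrome("rqiir")
"rqiir": s[0]='r' == s[-1]='r' -> is_palindrome("qii")
"qii": s[0]='q' != s[-1]='i' -> False
= False


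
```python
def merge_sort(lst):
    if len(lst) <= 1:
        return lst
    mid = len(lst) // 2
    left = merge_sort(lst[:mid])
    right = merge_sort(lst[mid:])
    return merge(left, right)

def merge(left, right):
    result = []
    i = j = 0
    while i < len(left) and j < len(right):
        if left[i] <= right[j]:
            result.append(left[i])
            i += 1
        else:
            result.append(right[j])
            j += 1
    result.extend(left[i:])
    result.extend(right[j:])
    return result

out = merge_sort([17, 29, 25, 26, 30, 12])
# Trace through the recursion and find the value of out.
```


merge_sort([17, 29, 25, 26, 30, 12])
Split into [17, 29, 25] and [26, 30, 12]
Left sorted: [17, 25, 29]
Right sorted: [12, 26, 30]
Merge [17, 25, 29] and [12, 26, 30]
= [12, 17, 25, 26, 29, 30]


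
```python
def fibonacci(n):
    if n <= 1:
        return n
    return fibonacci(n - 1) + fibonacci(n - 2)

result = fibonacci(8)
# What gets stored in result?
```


fibonacci(8)
= fibonacci(7) + fibonacci(6)
= (fibonacci(6) + fibonacci(5)) + fibonacci(6)
Computing bottom-up: fibonacci(0)=0, fibonacci(1)=1, fibonacci(2)=1, fibonacci(3)=2, fibonacci(4)=3, fibonacci(5)=5, fibonacci(6)=8, fibonacci(7)=13, fibonacci(8)=21
= 21


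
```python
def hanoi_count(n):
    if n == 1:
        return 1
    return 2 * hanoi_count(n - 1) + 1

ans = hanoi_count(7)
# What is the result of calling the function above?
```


hanoi_count(7)
= 2 * hanoi_count(6) + 1
= 2 * (2 * hanoi_count(5) + 1) + 1
= 2 * (2 * (2 * hanoi_count(4) + 1) + 1) + 1
= 2 * (2 * (2 * (2 * hanoi_count(3) + 1) + 1) + 1) + 1
= 2 * (2 * (2 * (2 * (2 * hanoi_count(2) + 1) + 1) + 1) + 1) + 1
= 2 * (2 * (2 * (2 * (2 * (2 * hanoi_count(1) + 1) + 1) + 1) + 1) + 1) + 1
Now compute bottom-up:
hanoi_count(1) = 1
hanoi_count(2) = 2 * 1 + 1 = 3
hanoi_count(3) = 2 * 3 + 1 = 7
hanoi_count(4) = 2 * 7 + 1 = 15
hanoi_count(5) = 2 * 15 + 1 = 31
hanoi_count(6) = 2 * 31 + 1 = 63
hanoi_count(7) = 2 * 63 + 1 = 127
= 127


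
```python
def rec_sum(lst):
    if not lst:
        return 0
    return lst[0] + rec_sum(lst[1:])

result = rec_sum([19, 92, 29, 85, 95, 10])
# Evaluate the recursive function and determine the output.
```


rec_sum([19, 92, 29, 85, 95, 10])
= 19 + rec_sum([92, 29, 85, 95, 10])
= 19 + 92 + rec_sum([29, 85, 95, 10])
= 19 + 92 + 29 + rec_sum([85, 95, 10])
= 19 + 92 + 29 + 85 + rec_sum([95, 10])
= 19 + 92 + 29 + 85 + 95 + rec_sum([10])
= 19 + 92 + 29 + 85 + 95 + 10 + rec_sum([])
= 19 + 92 + 29 + 85 + 95 + 10 + 0
= 330


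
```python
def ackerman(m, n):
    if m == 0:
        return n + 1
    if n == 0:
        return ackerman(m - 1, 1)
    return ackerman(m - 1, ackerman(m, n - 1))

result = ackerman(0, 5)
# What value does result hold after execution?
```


ackerman(0, 5)
m == 0: return 5 + 1 = 6
= 6


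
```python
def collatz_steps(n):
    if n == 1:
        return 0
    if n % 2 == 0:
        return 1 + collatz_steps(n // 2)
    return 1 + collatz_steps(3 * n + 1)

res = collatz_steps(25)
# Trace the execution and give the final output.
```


collatz_steps(25)
25 is odd -> 3*25+1 = 76 -> collatz_steps(76)
76 is even -> collatz_steps(38)
38 is even -> collatz_steps(19)
19 is odd -> 3*19+1 = 58 -> collatz_steps(58)
58 is even -> collatz_steps(29)
29 is odd -> 3*29+1 = 88 -> collatz_steps(88)
88 is even -> collatz_steps(44)
44 is even -> collatz_steps(22)
22 is even -> collatz_steps(11)
11 is odd -> 3*11+1 = 34 -> collatz_steps(34)
34 is even -> collatz_steps(17)
17 is odd -> 3*17+1 = 52 -> collatz_steps(52)
52 is even -> collatz_steps(26)
26 is even -> collatz_steps(13)
13 is odd -> 3*13+1 = 40 -> collatz_steps(40)
40 is even -> collatz_steps(20)
20 is even -> collatz_steps(10)
10 is even -> collatz_steps(5)
5 is odd -> 3*5+1 = 16 -> collatz_steps(16)
16 is even -> collatz_steps(8)
8 is even -> collatz_steps(4)
4 is even -> collatz_steps(2)
2 is even -> collatz_steps(1)
Reached 1 after 23 steps
= 23


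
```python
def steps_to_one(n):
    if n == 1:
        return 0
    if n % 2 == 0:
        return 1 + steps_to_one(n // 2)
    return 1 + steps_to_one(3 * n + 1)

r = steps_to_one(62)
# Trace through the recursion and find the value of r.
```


steps_to_one(62)
62 is even -> steps_to_one(31)
31 is odd -> 3*31+1 = 94 -> steps_to_one(94)
94 is even -> steps_to_one(47)
47 is odd -> 3*47+1 = 142 -> steps_to_one(142)
142 is even -> steps_to_one(71)
71 is odd -> 3*71+1 = 214 -> steps_to_one(214)
214 is even -> steps_to_one(107)
107 is odd -> 3*107+1 = 322 -> steps_to_one(322)
322 is even -> steps_to_one(161)
161 is odd -> 3*161+1 = 484 -> steps_to_one(484)
484 is even -> steps_to_one(242)
242 is even -> steps_to_one(121)
121 is odd -> 3*121+1 = 364 -> steps_to_one(364)
364 is even -> steps_to_one(182)
182 is even -> steps_to_one(91)
91 is odd -> 3*91+1 = 274 -> steps_to_one(274)
274 is even -> steps_to_one(137)
137 is odd -> 3*137+1 = 412 -> steps_to_one(412)
412 is even -> steps_to_one(206)
206 is even -> steps_to_one(103)
103 is odd -> 3*103+1 = 310 -> steps_to_one(310)
310 is even -> steps_to_one(155)
155 is odd -> 3*155+1 = 466 -> steps_to_one(466)
466 is even -> steps_to_one(233)
233 is odd -> 3*233+1 = 700 -> steps_to_one(700)
700 is even -> steps_to_one(350)
350 is even -> steps_to_one(175)
175 is odd -> 3*175+1 = 526 -> steps_to_one(526)
526 is even -> steps_to_one(263)
263 is odd -> 3*263+1 = 790 -> steps_to_one(790)
790 is even -> steps_to_one(395)
395 is odd -> 3*395+1 = 1186 -> steps_to_one(1186)
1186 is even -> steps_to_one(593)
593 is odd -> 3*593+1 = 1780 -> steps_to_one(1780)
1780 is even -> steps_to_one(890)
890 is even -> steps_to_one(445)
445 is odd -> 3*445+1 = 1336 -> steps_to_one(1336)
1336 is even -> steps_to_one(668)
668 is even -> steps_to_one(334)
334 is even -> steps_to_one(167)
167 is odd -> 3*167+1 = 502 -> steps_to_one(502)
502 is even -> steps_to_one(251)
251 is odd -> 3*251+1 = 754 -> steps_to_one(754)
754 is even -> steps_to_one(377)
377 is odd -> 3*377+1 = 1132 -> steps_to_one(1132)
1132 is even -> steps_to_one(566)
566 is even -> steps_to_one(283)
283 is odd -> 3*283+1 = 850 -> steps_to_one(850)
850 is even -> steps_to_one(425)
425 is odd -> 3*425+1 = 1276 -> steps_to_one(1276)
1276 is even -> steps_to_one(638)
638 is even -> steps_to_one(319)
319 is odd -> 3*319+1 = 958 -> steps_to_one(958)
958 is even -> steps_to_one(479)
479 is odd -> 3*479+1 = 1438 -> steps_to_one(1438)
1438 is even -> steps_to_one(719)
719 is odd -> 3*719+1 = 2158 -> steps_to_one(2158)
2158 is even -> steps_to_one(1079)
1079 is odd -> 3*1079+1 = 3238 -> steps_to_one(3238)
3238 is even -> steps_to_one(1619)
1619 is odd -> 3*1619+1 = 4858 -> steps_to_one(4858)
4858 is even -> steps_to_one(2429)
2429 is odd -> 3*2429+1 = 7288 -> steps_to_one(7288)
7288 is even -> steps_to_one(3644)
3644 is even -> steps_to_one(1822)
1822 is even -> steps_to_one(911)
911 is odd -> 3*911+1 = 2734 -> steps_to_one(2734)
2734 is even -> steps_to_one(1367)
1367 is odd -> 3*1367+1 = 4102 -> steps_to_one(4102)
4102 is even -> steps_to_one(2051)
2051 is odd -> 3*2051+1 = 6154 -> steps_to_one(6154)
6154 is even -> steps_to_one(3077)
3077 is odd -> 3*3077+1 = 9232 -> steps_to_one(9232)
9232 is even -> steps_to_one(4616)
4616 is even -> steps_to_one(2308)
2308 is even -> steps_to_one(1154)
1154 is even -> steps_to_one(577)
577 is odd -> 3*577+1 = 1732 -> steps_to_one(1732)
1732 is even -> steps_to_one(866)
866 is even -> steps_to_one(433)
433 is odd -> 3*433+1 = 1300 -> steps_to_one(1300)
1300 is even -> steps_to_one(650)
650 is even -> steps_to_one(325)
325 is odd -> 3*325+1 = 976 -> steps_to_one(976)
976 is even -> steps_to_one(488)
488 is even -> steps_to_one(244)
244 is even -> steps_to_one(122)
122 is even -> steps_to_one(61)
61 is odd -> 3*61+1 = 184 -> steps_to_one(184)
184 is even -> steps_to_one(92)
92 is even -> steps_to_one(46)
46 is even -> steps_to_one(23)
23 is odd -> 3*23+1 = 70 -> steps_to_one(70)
70 is even -> steps_to_one(35)
35 is odd -> 3*35+1 = 106 -> steps_to_one(106)
106 is even -> steps_to_one(53)
53 is odd -> 3*53+1 = 160 -> steps_to_one(160)
160 is even -> steps_to_one(80)
80 is even -> steps_to_one(40)
40 is even -> steps_to_one(20)
20 is even -> steps_to_one(10)
10 is even -> steps_to_one(5)
5 is odd -> 3*5+1 = 16 -> steps_to_one(16)
16 is even -> steps_to_one(8)
8 is even -> steps_to_one(4)
4 is even -> steps_to_one(2)
2 is even -> steps_to_one(1)
Reached 1 after 107 steps
= 107


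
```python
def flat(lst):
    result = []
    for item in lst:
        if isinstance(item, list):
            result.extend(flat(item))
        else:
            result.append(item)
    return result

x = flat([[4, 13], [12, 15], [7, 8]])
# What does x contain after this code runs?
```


flat([[4, 13], [12, 15], [7, 8]])
Processing each element:
  [4, 13] is a list -> flat recursively -> [4, 13]
  [12, 15] is a list -> flat recursively -> [12, 15]
  [7, 8] is a list -> flat recursively -> [7, 8]
= [4, 13, 12, 15, 7, 8]


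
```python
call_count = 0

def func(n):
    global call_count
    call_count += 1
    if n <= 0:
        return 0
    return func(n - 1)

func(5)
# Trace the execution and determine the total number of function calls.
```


func(5) calls func(4) calls ... calls func(0)
Total calls: 5 + 1 (for base case) = 6


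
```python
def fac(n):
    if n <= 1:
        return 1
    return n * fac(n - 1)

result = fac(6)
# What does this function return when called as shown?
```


fac(6)
= 6 * fac(5)
= 6 * 5 * fac(4)
= 6 * 5 * 4 * fac(3)
= 6 * 5 * 4 * 3 * fac(2)
= 6 * 5 * 4 * 3 * 2 * fac(1)
= 6 * 5 * 4 * 3 * 2 * 1
= 720


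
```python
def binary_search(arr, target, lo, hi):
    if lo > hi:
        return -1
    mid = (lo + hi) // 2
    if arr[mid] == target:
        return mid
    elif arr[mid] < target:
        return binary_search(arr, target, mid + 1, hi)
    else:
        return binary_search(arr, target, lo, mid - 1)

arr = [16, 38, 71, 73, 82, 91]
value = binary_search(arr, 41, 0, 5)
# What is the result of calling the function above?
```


binary_search(arr, 41, 0, 5)
lo=0, hi=5, mid=2, arr[mid]=71
71 > 41, search left half
lo=0, hi=1, mid=0, arr[mid]=16
16 < 41, search right half
lo=1, hi=1, mid=1, arr[mid]=38
38 < 41, search right half
lo > hi, target not found, return -1
= -1
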